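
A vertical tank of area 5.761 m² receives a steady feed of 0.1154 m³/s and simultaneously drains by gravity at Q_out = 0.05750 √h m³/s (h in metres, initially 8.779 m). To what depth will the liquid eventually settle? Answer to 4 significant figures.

4.028 m

A dh/dt = Q_in − 0.05750 √h. Steady state requires inflow = outflow:
Q_in = 0.05750 √h_ss ⇒ √h_ss = 0.1154/0.05750 = 2.00696.
h_ss = 2.00696² = 4.02787 m. (Since h₀ = 8.779 m > h_ss, the level will fall toward this value.)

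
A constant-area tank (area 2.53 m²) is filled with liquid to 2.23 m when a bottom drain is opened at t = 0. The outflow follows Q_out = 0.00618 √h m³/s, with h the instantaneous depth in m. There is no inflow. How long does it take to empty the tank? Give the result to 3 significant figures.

Unsteady balance on liquid volume: A dh/dt = −0.00618 √h.
Separate and integrate: 2(√h − √h₀) = −(0.00618/A) t.
Tank is empty when √h = 0: t_empty = 2A√h₀/0.00618.
t_empty = 2·2.53·√2.23/0.00618 = 5.0600·1.4933/0.00618 = 1222.7 s.

1220 s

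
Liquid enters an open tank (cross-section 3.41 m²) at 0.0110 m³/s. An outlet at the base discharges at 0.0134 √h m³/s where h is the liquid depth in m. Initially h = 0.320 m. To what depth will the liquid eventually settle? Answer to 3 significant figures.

0.674 m

Level balance: A dh/dt = 0.0110 − 0.0134 √h. Setting dh/dt = 0:
Q_in = 0.0134 √h_ss ⇒ √h_ss = 0.0110/0.0134 = 0.82090.
h_ss = 0.82090² = 0.67387 m. (Since h₀ = 0.320 m < h_ss, the level will rise toward this value.)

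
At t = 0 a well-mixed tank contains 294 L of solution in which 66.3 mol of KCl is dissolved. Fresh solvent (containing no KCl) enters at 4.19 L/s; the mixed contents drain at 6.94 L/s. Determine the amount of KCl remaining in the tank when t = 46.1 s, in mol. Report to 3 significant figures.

Total volume: dV/dt = Q_in − Q_out = -2.7500 L/s, so V(t) = 294 − 2.7500 t and V(46.1) = 167.22 L.
No KCl enters, so dm/dt = −Q_out · (m/V).
Separate: dm/m = −Q_out dt/V(t) ⇒ ln(m/m₀) = −(Q_out/(Q_in−Q_out)) ln(V/V₀).
m = m₀ (V₀/V)^(Q_out/(Q_in−Q_out)) = 66.3 × (294/167.22)^(-2.5236) = 15.963 mol.

16.0 mol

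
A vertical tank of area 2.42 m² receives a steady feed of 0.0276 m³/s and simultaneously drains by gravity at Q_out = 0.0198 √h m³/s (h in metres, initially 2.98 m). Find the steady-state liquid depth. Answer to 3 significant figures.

1.94 m

Level balance: A dh/dt = 0.0276 − 0.0198 √h. Setting dh/dt = 0:
Q_in = 0.0198 √h_ss ⇒ √h_ss = 0.0276/0.0198 = 1.3939.
h_ss = 1.3939² = 1.9431 m. (Since h₀ = 2.98 m > h_ss, the level will fall toward this value.)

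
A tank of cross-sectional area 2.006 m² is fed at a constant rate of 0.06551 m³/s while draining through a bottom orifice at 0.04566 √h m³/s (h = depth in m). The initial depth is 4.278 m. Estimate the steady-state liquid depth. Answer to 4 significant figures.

Accumulation of liquid (constant cross-section A): A dh/dt = Q_in − 0.04566 √h. At steady state dh/dt = 0:
Q_in = 0.04566 √h_ss ⇒ √h_ss = 0.06551/0.04566 = 1.43473.
h_ss = 1.43473² = 2.05846 m. (Since h₀ = 4.278 m > h_ss, the level will fall toward this value.)

2.058 m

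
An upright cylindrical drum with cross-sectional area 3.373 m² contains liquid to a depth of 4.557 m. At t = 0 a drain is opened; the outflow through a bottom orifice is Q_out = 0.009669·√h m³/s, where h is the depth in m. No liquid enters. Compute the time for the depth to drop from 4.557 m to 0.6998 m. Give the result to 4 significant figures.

905.7 s

Mass balance (ρ constant): A dh/dt = −0.009669 √h.
Separate and integrate: 2(√h − √h₀) = −(0.009669/A) t.
t = 2A(√h₀ − √h)/0.009669 = 2·3.373·(√4.557 − √0.6998)/0.009669
  = 6.74600 × (2.13471 − 0.836540) / 0.009669 = 905.727 s.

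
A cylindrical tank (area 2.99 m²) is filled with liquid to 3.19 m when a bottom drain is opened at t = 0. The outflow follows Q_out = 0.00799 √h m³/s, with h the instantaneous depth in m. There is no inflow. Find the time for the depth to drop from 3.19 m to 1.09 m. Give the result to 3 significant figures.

With no inflow, A dh/dt = −0.00799 √h.
∫ h^(−1/2) dh = −(0.00799/A) ∫ dt, giving 2√h = 2√h₀ − (0.00799/A) t.
t = 2A(√h₀ − √h)/0.00799 = 2·2.99·(√3.19 − √1.09)/0.00799
  = 5.9800 × (1.7861 − 1.0440) / 0.00799 = 555.36 s.

555 s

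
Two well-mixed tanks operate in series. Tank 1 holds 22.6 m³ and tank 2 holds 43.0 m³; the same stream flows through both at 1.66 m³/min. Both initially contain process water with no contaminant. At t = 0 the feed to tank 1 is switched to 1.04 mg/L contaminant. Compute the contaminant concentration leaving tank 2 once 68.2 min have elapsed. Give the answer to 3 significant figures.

Each tank obeys Vᵢ dCᵢ/dt = Q(Cᵢ₋₁ − Cᵢ), so τᵢ = Vᵢ/Q.
τ₁ = 22.6/1.66 = 13.614 min; τ₂ = 43.0/1.66 = 25.904 min.
Tank 1: C₁ = C_in(1 − e^(−t/τ₁)). Tank 2 (τ₁ ≠ τ₂): C₂ = C_in[1 − (τ₁ e^(−t/τ₁) − τ₂ e^(−t/τ₂))/(τ₁ − τ₂)].
At t = 68.2: e^(−t/τ₁) = 0.0066750, e^(−t/τ₂) = 0.071874.
C₂ = 1.04·[1 − (13.614·0.0066750 − 25.904·0.071874)/(-12.289)] = 1.04·0.85590 = 0.89013 mg/L.

0.890 mg/L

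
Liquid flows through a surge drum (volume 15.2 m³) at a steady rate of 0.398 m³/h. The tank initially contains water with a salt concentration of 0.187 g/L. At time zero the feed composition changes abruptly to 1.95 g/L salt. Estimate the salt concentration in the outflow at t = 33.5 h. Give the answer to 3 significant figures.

Species balance on the tank: V dC/dt = Q(C_in − C).
Time constant τ = V/Q = 15.2/0.398 = 38.191 h.
This is linear first-order; C(t) = C_in + (C₀ − C_in) e^(−t/τ).
C(33.5) = 1.95 + (0.187 − 1.95)·e^(−33.5/38.191) = 1.95 + (-1.7630)·0.41596 = 1.2167 g/L.

1.22 g/L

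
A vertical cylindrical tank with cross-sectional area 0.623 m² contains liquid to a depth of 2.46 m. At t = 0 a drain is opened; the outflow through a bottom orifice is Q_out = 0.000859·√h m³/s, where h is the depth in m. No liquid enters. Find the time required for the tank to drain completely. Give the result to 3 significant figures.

A dh/dt = −Q_out = −0.000859 √h.
This is separable: 2 d(√h)/dt = −0.000859/A, so √h = √h₀ − (0.000859/(2A)) t.
Tank is empty when √h = 0: t_empty = 2A√h₀/0.000859.
t_empty = 2·0.623·√2.46/0.000859 = 1.2460·1.5684/0.000859 = 2275.1 s.

2280 s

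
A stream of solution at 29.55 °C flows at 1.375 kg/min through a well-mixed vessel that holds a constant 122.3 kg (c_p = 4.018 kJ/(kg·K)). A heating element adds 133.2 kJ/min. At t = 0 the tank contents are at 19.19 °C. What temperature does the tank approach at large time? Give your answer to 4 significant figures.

M c_p dT/dt = ṁ c_p (T_in − T) + Q̇.
At steady state dT/dt = 0 ⇒ T_ss = T_in + Q̇/(ṁ c_p) = 29.55 + 133.2/(1.375·4.018) = 53.6597 °C.

53.66 °C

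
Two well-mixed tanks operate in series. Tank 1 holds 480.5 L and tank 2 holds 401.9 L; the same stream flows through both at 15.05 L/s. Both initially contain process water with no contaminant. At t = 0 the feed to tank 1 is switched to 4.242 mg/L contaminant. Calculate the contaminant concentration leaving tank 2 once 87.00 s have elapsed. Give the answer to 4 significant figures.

Time constants: τᵢ = Vᵢ/Q for each well-mixed tank.
τ₁ = 480.5/15.05 = 31.9269 s; τ₂ = 401.9/15.05 = 26.7043 s.
Tank 1: C₁ = C_in(1 − e^(−t/τ₁)). Tank 2 (τ₁ ≠ τ₂): C₂ = C_in[1 − (τ₁ e^(−t/τ₁) − τ₂ e^(−t/τ₂))/(τ₁ − τ₂)].
At t = 87.00: e^(−t/τ₁) = 0.0655479, e^(−t/τ₂) = 0.0384691.
C₂ = 4.242·[1 − (31.9269·0.0655479 − 26.7043·0.0384691)/(5.22259)] = 4.242·0.795992 = 3.37660 mg/L.

3.377 mg/L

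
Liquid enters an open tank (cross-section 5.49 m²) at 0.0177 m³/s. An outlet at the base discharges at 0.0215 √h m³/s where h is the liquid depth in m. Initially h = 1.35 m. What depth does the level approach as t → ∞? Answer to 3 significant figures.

Level balance: A dh/dt = 0.0177 − 0.0215 √h. Setting dh/dt = 0:
Q_in = 0.0215 √h_ss ⇒ √h_ss = 0.0177/0.0215 = 0.82326.
h_ss = 0.82326² = 0.67775 m. (Since h₀ = 1.35 m > h_ss, the level will fall toward this value.)

0.678 m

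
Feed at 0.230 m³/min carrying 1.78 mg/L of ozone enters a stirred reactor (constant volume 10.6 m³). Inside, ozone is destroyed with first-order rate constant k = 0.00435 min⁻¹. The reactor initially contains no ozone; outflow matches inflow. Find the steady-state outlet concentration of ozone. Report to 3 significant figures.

1.48 mg/L

V dC/dt = Q(C_in − C) − k V C.
At steady state: 0 = Q C_in − (Q + kV) C_ss, so C_ss = Q C_in/(Q + kV).
C_ss = 0.230·1.78/(0.230 + 0.00435·10.6) = 0.40940/0.27611 = 1.4827 mg/L.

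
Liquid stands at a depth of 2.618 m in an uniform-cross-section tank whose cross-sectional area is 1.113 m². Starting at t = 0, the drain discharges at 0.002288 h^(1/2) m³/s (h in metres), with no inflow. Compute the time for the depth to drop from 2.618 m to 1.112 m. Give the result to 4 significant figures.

Accumulation of liquid (constant cross-section A): A dh/dt = −0.002288 √h.
This is separable: 2 d(√h)/dt = −0.002288/A, so √h = √h₀ − (0.002288/(2A)) t.
t = 2A(√h₀ − √h)/0.002288 = 2·1.113·(√2.618 − √1.112)/0.002288
  = 2.22600 × (1.61802 − 1.05451) / 0.002288 = 548.239 s.

548.2 s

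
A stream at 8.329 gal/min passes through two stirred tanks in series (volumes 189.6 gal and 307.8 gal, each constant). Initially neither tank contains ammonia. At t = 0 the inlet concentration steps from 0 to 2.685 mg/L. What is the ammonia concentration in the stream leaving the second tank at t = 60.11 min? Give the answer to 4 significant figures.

1.618 mg/L

Species balance on tank i: dCᵢ/dt = (Cᵢ₋₁ − Cᵢ)/τᵢ with τᵢ = Vᵢ/Q.
τ₁ = 189.6/8.329 = 22.7638 min; τ₂ = 307.8/8.329 = 36.9552 min.
Solving the cascade with C₁(0)=C₂(0)=0 gives C₂(t) = C_in[1 − (τ₁ e^(−t/τ₁) − τ₂ e^(−t/τ₂))/(τ₁ − τ₂)].
At t = 60.11: e^(−t/τ₁) = 0.0713191, e^(−t/τ₂) = 0.196604.
C₂ = 2.685·[1 − (22.7638·0.0713191 − 36.9552·0.196604)/(-14.1914)] = 2.685·0.602431 = 1.61753 mg/L.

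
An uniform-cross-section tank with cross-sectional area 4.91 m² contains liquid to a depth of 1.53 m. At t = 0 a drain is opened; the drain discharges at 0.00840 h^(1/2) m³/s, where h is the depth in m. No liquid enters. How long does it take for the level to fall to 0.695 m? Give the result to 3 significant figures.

With no inflow, A dh/dt = −0.00840 √h.
This is separable: 2 d(√h)/dt = −0.00840/A, so √h = √h₀ − (0.00840/(2A)) t.
t = 2A(√h₀ − √h)/0.00840 = 2·4.91·(√1.53 − √0.695)/0.00840
  = 9.8200 × (1.2369 − 0.83367) / 0.00840 = 471.44 s.

471 s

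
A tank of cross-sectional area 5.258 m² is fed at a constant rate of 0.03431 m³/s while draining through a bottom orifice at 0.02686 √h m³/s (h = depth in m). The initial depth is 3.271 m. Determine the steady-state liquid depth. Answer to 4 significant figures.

1.632 m

Level balance: A dh/dt = 0.03431 − 0.02686 √h. Setting dh/dt = 0:
Q_in = 0.02686 √h_ss ⇒ √h_ss = 0.03431/0.02686 = 1.27736.
h_ss = 1.27736² = 1.63166 m. (Since h₀ = 3.271 m > h_ss, the level will fall toward this value.)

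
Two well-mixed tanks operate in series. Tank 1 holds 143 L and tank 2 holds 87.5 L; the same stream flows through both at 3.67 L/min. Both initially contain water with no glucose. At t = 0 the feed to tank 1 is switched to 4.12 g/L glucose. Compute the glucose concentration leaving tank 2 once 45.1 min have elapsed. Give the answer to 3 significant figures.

1.76 g/L

Species balance on tank i: dCᵢ/dt = (Cᵢ₋₁ − Cᵢ)/τᵢ with τᵢ = Vᵢ/Q.
τ₁ = 143/3.67 = 38.965 min; τ₂ = 87.5/3.67 = 23.842 min.
Solving the cascade with C₁(0)=C₂(0)=0 gives C₂(t) = C_in[1 − (τ₁ e^(−t/τ₁) − τ₂ e^(−t/τ₂))/(τ₁ − τ₂)].
At t = 45.1: e^(−t/τ₁) = 0.31428, e^(−t/τ₂) = 0.15083.
C₂ = 4.12·[1 − (38.965·0.31428 − 23.842·0.15083)/(15.123)] = 4.12·0.42802 = 1.7634 g/L.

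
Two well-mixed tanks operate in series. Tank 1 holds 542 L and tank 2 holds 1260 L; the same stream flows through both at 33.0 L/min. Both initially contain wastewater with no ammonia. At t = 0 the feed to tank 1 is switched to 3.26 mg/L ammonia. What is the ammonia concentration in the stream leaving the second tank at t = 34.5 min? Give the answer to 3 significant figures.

1.24 mg/L

Time constants: τᵢ = Vᵢ/Q for each well-mixed tank.
τ₁ = 542/33.0 = 16.424 min; τ₂ = 1260/33.0 = 38.182 min.
Tank 1: C₁ = C_in(1 − e^(−t/τ₁)). Tank 2 (τ₁ ≠ τ₂): C₂ = C_in[1 − (τ₁ e^(−t/τ₁) − τ₂ e^(−t/τ₂))/(τ₁ − τ₂)].
At t = 34.5: e^(−t/τ₁) = 0.12239, e^(−t/τ₂) = 0.40512.
C₂ = 3.26·[1 − (16.424·0.12239 − 38.182·0.40512)/(-21.758)] = 3.26·0.38145 = 1.2435 mg/L.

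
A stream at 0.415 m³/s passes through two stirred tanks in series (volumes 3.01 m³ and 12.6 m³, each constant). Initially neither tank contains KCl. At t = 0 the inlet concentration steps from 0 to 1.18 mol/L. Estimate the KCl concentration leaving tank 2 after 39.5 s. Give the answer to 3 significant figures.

0.759 mol/L

Time constants: τᵢ = Vᵢ/Q for each well-mixed tank.
τ₁ = 3.01/0.415 = 7.2530 s; τ₂ = 12.6/0.415 = 30.361 s.
Tank 1: C₁ = C_in(1 − e^(−t/τ₁)). Tank 2 (τ₁ ≠ τ₂): C₂ = C_in[1 − (τ₁ e^(−t/τ₁) − τ₂ e^(−t/τ₂))/(τ₁ − τ₂)].
At t = 39.5: e^(−t/τ₁) = 0.0043135, e^(−t/τ₂) = 0.27226.
C₂ = 1.18·[1 − (7.2530·0.0043135 − 30.361·0.27226)/(-23.108)] = 1.18·0.64364 = 0.75949 mol/L.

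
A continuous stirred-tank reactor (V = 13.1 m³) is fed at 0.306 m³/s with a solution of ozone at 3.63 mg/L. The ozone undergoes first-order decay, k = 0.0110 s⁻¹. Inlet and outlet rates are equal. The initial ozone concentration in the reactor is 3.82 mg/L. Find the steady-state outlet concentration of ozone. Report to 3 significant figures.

2.47 mg/L

Species balance: V dC/dt = Q C_in − Q C − k V C.
Steady state (dC/dt = 0): C_ss = Q C_in/(Q + kV) = C_in/(1 + kV/Q).
C_ss = 0.306·3.63/(0.306 + 0.0110·13.1) = 1.1108/0.45010 = 2.4679 mg/L.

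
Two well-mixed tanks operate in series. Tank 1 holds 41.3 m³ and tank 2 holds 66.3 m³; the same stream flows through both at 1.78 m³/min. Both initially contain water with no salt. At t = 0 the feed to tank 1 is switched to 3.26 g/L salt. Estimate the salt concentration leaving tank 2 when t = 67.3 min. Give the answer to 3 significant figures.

Each tank obeys Vᵢ dCᵢ/dt = Q(Cᵢ₋₁ − Cᵢ), so τᵢ = Vᵢ/Q.
τ₁ = 41.3/1.78 = 23.202 min; τ₂ = 66.3/1.78 = 37.247 min.
Solving the cascade with C₁(0)=C₂(0)=0 gives C₂(t) = C_in[1 − (τ₁ e^(−t/τ₁) − τ₂ e^(−t/τ₂))/(τ₁ − τ₂)].
At t = 67.3: e^(−t/τ₁) = 0.054991, e^(−t/τ₂) = 0.16417.
C₂ = 3.26·[1 − (23.202·0.054991 − 37.247·0.16417)/(-14.045)] = 3.26·0.65546 = 2.1368 g/L.

2.14 g/L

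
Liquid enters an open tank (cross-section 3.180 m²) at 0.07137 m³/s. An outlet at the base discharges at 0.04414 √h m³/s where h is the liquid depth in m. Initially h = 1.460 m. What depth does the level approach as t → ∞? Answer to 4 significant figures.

2.614 m

Mass balance (ρ constant): A dh/dt = Q_in − 0.04414 √h. At steady state dh/dt = 0:
Q_in = 0.04414 √h_ss ⇒ √h_ss = 0.07137/0.04414 = 1.61690.
h_ss = 1.61690² = 2.61437 m. (Since h₀ = 1.460 m < h_ss, the level will rise toward this value.)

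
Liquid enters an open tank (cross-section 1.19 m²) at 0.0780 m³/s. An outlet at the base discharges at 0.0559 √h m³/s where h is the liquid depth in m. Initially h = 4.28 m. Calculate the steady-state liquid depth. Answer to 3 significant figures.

Unsteady balance on liquid volume: A dh/dt = Q_in − 0.0559 √h. At steady state dh/dt = 0:
Q_in = 0.0559 √h_ss ⇒ √h_ss = 0.0780/0.0559 = 1.3953.
h_ss = 1.3953² = 1.9470 m. (Since h₀ = 4.28 m > h_ss, the level will fall toward this value.)

1.95 m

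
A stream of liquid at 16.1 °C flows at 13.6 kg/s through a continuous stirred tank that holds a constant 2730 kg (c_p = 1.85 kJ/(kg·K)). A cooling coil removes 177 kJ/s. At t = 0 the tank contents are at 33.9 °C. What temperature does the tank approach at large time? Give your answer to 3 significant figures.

Energy balance: M c_p dT/dt = ṁ c_p (T_in − T) − 177.
At steady state dT/dt = 0 ⇒ T_ss = T_in − Q̇/(ṁ c_p) = 16.1 − 177/(13.6·1.85) = 9.0650 °C.

9.07 °C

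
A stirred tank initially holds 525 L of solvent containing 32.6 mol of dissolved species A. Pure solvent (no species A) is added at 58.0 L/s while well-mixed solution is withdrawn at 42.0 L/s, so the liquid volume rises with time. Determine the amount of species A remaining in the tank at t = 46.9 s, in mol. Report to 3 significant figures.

Let m(t) be the amount of species A. Volume: V(t) = V₀ + (Q_in − Q_out) t = 525 + 16.000 t; V(46.9) = 1275.4 L.
Solute balance: dm/dt = 0 − Q_out C = −Q_out m/V(t).
dm/m = −Q_out dt/(V₀ + 16.000 t); integrating gives ln(m/m₀) = −(Q_out/(Q_in−Q_out)) ln(V/V₀).
m = m₀ (V₀/V)^(Q_out/(Q_in−Q_out)) = 32.6 × (525/1275.4)^(2.6250) = 3.1719 mol.

3.17 mol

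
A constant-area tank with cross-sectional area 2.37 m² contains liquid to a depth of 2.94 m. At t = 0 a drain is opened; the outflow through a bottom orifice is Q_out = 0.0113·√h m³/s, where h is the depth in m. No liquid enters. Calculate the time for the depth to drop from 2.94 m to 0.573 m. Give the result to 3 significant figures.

A dh/dt = −Q_out = −0.0113 √h.
Separate and integrate: 2(√h − √h₀) = −(0.0113/A) t.
t = 2A(√h₀ − √h)/0.0113 = 2·2.37·(√2.94 − √0.573)/0.0113
  = 4.7400 × (1.7146 − 0.75697) / 0.0113 = 401.72 s.

402 s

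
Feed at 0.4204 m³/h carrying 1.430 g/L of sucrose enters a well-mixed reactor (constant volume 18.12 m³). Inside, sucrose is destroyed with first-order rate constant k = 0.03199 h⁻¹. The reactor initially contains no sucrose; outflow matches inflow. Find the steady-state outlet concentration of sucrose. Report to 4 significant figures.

Accumulation = in − out − consumed: V dC/dt = Q C_in − Q C − k V C.
Steady state (dC/dt = 0): C_ss = Q C_in/(Q + kV) = C_in/(1 + kV/Q).
C_ss = 0.4204·1.430/(0.4204 + 0.03199·18.12) = 0.601172/1.00006 = 0.601137 g/L.

0.6011 g/L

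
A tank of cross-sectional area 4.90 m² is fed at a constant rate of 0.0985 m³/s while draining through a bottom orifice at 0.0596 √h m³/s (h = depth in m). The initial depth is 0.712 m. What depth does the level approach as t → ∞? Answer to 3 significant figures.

Mass balance (ρ constant): A dh/dt = Q_in − 0.0596 √h. At steady state dh/dt = 0:
Q_in = 0.0596 √h_ss ⇒ √h_ss = 0.0985/0.0596 = 1.6527.
h_ss = 1.6527² = 2.7314 m. (Since h₀ = 0.712 m < h_ss, the level will rise toward this value.)

2.73 m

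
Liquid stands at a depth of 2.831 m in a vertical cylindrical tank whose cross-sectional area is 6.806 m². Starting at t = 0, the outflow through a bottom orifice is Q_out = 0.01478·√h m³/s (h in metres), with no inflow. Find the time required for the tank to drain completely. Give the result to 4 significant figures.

1550 s

Unsteady balance on liquid volume: A dh/dt = −0.01478 √h.
This is separable: 2 d(√h)/dt = −0.01478/A, so √h = √h₀ − (0.01478/(2A)) t.
Set h = 0: 2√h₀ = (0.01478/A) t_empty ⇒ t_empty = 2A√h₀/0.01478.
t_empty = 2·6.806·√2.831/0.01478 = 13.6120·1.68256/0.01478 = 1549.59 s.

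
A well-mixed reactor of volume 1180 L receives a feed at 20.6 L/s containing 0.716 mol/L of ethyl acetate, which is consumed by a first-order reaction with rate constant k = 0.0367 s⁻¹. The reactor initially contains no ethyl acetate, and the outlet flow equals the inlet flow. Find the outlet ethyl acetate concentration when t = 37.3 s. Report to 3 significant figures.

Accumulation = in − out − consumed: V dC/dt = Q C_in − Q C − k V C.
dC/dt = (Q/V) C_in − (Q/V + k) C; effective rate a = Q/V + k = 0.017458 + 0.0367 = 0.054158 s⁻¹.
C_ss = Q C_in/(Q + kV) = 0.23080 mol/L; C(t) = C_ss + (C₀ − C_ss) e^(−a t).
C(37.3) = 0.23080 + (-0.23080)·e^(−0.054158·37.3) = 0.23080 + (-0.23080)·0.13264 = 0.20019 mol/L.

0.200 mol/L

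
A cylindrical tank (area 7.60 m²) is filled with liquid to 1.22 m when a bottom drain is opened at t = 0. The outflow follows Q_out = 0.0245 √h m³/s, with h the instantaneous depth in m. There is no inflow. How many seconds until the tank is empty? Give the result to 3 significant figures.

Volume balance on the tank: A dh/dt = −0.0245 √h.
∫ h^(−1/2) dh = −(0.0245/A) ∫ dt, giving 2√h = 2√h₀ − (0.0245/A) t.
Set h = 0: 2√h₀ = (0.0245/A) t_empty ⇒ t_empty = 2A√h₀/0.0245.
t_empty = 2·7.60·√1.22/0.0245 = 15.200·1.1045/0.0245 = 685.26 s.

685 s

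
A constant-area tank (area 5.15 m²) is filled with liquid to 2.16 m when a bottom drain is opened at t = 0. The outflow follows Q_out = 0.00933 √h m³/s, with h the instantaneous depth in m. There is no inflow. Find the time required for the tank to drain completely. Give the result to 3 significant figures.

1620 s

With no inflow, A dh/dt = −0.00933 √h.
Separate and integrate: 2(√h − √h₀) = −(0.00933/A) t.
Set h = 0: 2√h₀ = (0.00933/A) t_empty ⇒ t_empty = 2A√h₀/0.00933.
t_empty = 2·5.15·√2.16/0.00933 = 10.300·1.4697/0.00933 = 1622.5 s.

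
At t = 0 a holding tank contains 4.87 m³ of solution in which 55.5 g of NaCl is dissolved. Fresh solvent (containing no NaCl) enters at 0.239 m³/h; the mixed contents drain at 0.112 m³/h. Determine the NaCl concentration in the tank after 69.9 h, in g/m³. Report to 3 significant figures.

1.62 g/m³

Total volume: dV/dt = Q_in − Q_out = 0.12700 m³/h, so V(t) = 4.87 + 0.12700 t and V(69.9) = 13.747 m³.
Solute balance: dm/dt = 0 − Q_out C = −Q_out m/V(t).
dm/m = −Q_out dt/(V₀ + 0.12700 t); integrating gives ln(m/m₀) = −(Q_out/(Q_in−Q_out)) ln(V/V₀).
m = m₀ (V₀/V)^(Q_out/(Q_in−Q_out)) = 55.5 × (4.87/13.747)^(0.88189) = 22.225 g.
C = m/V = 22.225/13.747 = 1.6167 g/m³.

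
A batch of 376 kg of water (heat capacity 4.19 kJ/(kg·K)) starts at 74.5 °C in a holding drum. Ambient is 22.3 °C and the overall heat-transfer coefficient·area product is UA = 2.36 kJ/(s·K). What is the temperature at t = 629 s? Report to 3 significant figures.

42.6 °C

M c_p dT/dt = −UA(T − T_amb).
dT/dt = (T_ss − T)/τ with T_ss = T_amb = 22.300 °C, τ = M c_p/UA = 376·4.19/2.36 = 667.56 s.
Solution: T(t) = T_ss + (T₀ − T_ss) e^(−t/τ).
T(629) = 22.300 + (52.200)·0.38975 = 42.645 °C.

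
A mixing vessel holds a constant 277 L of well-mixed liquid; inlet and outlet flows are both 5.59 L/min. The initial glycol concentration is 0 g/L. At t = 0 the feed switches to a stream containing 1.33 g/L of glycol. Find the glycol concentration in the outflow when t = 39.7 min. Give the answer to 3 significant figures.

0.733 g/L

Accumulation = in − out for the solute gives V dC/dt = Q(C_in − C).
So dC/dt = (C_in − C)/τ with τ = V/Q = 277/5.59 = 49.553 min.
This is linear first-order; C(t) = C_in + (C₀ − C_in) e^(−t/τ).
C(39.7) = 1.33 + (0 − 1.33)·e^(−39.7/49.553) = 1.33 + (-1.3300)·0.44881 = 0.73309 g/L.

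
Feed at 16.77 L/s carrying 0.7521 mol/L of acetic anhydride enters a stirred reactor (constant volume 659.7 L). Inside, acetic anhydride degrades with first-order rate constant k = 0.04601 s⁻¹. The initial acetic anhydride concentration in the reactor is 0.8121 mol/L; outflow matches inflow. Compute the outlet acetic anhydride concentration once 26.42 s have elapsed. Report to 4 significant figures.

0.3501 mol/L

V dC/dt = Q(C_in − C) − k V C.
This is linear with rate a = Q/V + k = 0.0714306 s⁻¹.
C_ss = Q C_in/(Q + kV) = 0.267656 mol/L; C(t) = C_ss + (C₀ − C_ss) e^(−a t).
C(26.42) = 0.267656 + (0.544444)·e^(−0.0714306·26.42) = 0.267656 + (0.544444)·0.151496 = 0.350137 mol/L.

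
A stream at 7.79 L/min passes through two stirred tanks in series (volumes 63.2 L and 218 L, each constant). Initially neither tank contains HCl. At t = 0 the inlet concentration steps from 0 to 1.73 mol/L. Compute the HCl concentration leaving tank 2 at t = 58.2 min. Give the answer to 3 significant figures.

1.43 mol/L

Each tank obeys Vᵢ dCᵢ/dt = Q(Cᵢ₋₁ − Cᵢ), so τᵢ = Vᵢ/Q.
τ₁ = 63.2/7.79 = 8.1130 min; τ₂ = 218/7.79 = 27.985 min.
Tank 1: C₁ = C_in(1 − e^(−t/τ₁)). Tank 2 (τ₁ ≠ τ₂): C₂ = C_in[1 − (τ₁ e^(−t/τ₁) − τ₂ e^(−t/τ₂))/(τ₁ − τ₂)].
At t = 58.2: e^(−t/τ₁) = 0.00076648, e^(−t/τ₂) = 0.12497.
C₂ = 1.73·[1 − (8.1130·0.00076648 − 27.985·0.12497)/(-19.872)] = 1.73·0.82433 = 1.4261 mol/L.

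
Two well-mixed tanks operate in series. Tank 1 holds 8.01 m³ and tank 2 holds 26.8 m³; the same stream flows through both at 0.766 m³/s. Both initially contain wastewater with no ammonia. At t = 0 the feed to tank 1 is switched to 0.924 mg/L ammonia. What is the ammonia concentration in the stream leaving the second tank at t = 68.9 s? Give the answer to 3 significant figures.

0.741 mg/L

Each tank obeys Vᵢ dCᵢ/dt = Q(Cᵢ₋₁ − Cᵢ), so τᵢ = Vᵢ/Q.
τ₁ = 8.01/0.766 = 10.457 s; τ₂ = 26.8/0.766 = 34.987 s.
Solving the cascade with C₁(0)=C₂(0)=0 gives C₂(t) = C_in[1 − (τ₁ e^(−t/τ₁) − τ₂ e^(−t/τ₂))/(τ₁ − τ₂)].
At t = 68.9: e^(−t/τ₁) = 0.0013755, e^(−t/τ₂) = 0.13955.
C₂ = 0.924·[1 − (10.457·0.0013755 − 34.987·0.13955)/(-24.530)] = 0.924·0.80154 = 0.74063 mg/L.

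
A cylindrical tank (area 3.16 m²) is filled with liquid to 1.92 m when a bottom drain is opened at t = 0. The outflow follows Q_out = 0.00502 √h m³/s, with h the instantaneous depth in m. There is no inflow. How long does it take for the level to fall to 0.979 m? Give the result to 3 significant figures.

499 s

With no inflow, A dh/dt = −0.00502 √h.
∫ h^(−1/2) dh = −(0.00502/A) ∫ dt, giving 2√h = 2√h₀ − (0.00502/A) t.
t = 2A(√h₀ − √h)/0.00502 = 2·3.16·(√1.92 − √0.979)/0.00502
  = 6.3200 × (1.3856 − 0.98944) / 0.00502 = 498.80 s.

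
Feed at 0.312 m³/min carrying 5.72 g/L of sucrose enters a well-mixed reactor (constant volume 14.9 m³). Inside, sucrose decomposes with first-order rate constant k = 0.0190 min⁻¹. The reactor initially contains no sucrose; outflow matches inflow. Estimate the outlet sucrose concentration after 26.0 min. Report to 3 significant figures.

V dC/dt = Q(C_in − C) − k V C.
This is linear with rate a = Q/V + k = 0.039940 min⁻¹.
C_ss = Q C_in/(Q + kV) = 2.9989 g/L; C(t) = C_ss + (C₀ − C_ss) e^(−a t).
C(26.0) = 2.9989 + (-2.9989)·e^(−0.039940·26.0) = 2.9989 + (-2.9989)·0.35401 = 1.9373 g/L.

1.94 g/L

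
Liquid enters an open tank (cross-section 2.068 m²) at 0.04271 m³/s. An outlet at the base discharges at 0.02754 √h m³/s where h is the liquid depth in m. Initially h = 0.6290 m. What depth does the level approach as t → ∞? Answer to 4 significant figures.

Unsteady balance on liquid volume: A dh/dt = Q_in − 0.02754 √h. At steady state dh/dt = 0:
Q_in = 0.02754 √h_ss ⇒ √h_ss = 0.04271/0.02754 = 1.55084.
h_ss = 1.55084² = 2.40509 m. (Since h₀ = 0.6290 m < h_ss, the level will rise toward this value.)

2.405 m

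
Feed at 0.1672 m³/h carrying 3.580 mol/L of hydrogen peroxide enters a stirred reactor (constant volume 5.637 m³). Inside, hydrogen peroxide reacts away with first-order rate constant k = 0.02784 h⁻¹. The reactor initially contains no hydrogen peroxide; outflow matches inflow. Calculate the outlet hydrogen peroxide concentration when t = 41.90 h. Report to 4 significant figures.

1.681 mol/L

Species balance: V dC/dt = Q C_in − Q C − k V C.
dC/dt = (Q/V) C_in − (Q/V + k) C; effective rate a = Q/V + k = 0.0296612 + 0.02784 = 0.0575012 h⁻¹.
C_ss = Q C_in/(Q + kV) = 1.84669 mol/L; C(t) = C_ss + (C₀ − C_ss) e^(−a t).
C(41.90) = 1.84669 + (-1.84669)·e^(−0.0575012·41.90) = 1.84669 + (-1.84669)·0.0898783 = 1.68072 mol/L.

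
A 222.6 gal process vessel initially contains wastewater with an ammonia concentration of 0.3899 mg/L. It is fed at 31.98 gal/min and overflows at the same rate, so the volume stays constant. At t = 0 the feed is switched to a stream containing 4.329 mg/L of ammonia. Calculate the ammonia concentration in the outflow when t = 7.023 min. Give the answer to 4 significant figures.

2.893 mg/L

Accumulation = in − out for the solute gives V dC/dt = Q(C_in − C).
Time constant τ = V/Q = 222.6/31.98 = 6.96060 min.
Solution: C(t) = C_in + (C₀ − C_in) e^(−t/τ).
C(7.023) = 4.329 + (0.3899 − 4.329)·e^(−7.023/6.96060) = 4.329 + (-3.93910)·0.364596 = 2.89282 mg/L.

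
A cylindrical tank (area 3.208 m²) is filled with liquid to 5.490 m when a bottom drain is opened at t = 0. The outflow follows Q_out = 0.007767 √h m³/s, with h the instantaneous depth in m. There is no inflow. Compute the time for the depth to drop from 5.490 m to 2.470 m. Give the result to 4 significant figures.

With no inflow, A dh/dt = −0.007767 √h.
This is separable: 2 d(√h)/dt = −0.007767/A, so √h = √h₀ − (0.007767/(2A)) t.
t = 2A(√h₀ − √h)/0.007767 = 2·3.208·(√5.490 − √2.470)/0.007767
  = 6.41600 × (2.34307 − 1.57162) / 0.007767 = 637.264 s.

637.3 s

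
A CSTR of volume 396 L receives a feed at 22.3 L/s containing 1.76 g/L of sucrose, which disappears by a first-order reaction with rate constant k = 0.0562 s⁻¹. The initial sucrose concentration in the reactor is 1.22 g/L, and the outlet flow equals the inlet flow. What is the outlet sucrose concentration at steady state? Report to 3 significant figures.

0.881 g/L

Species balance: V dC/dt = Q C_in − Q C − k V C.
Steady state (dC/dt = 0): C_ss = Q C_in/(Q + kV) = C_in/(1 + kV/Q).
C_ss = 22.3·1.76/(22.3 + 0.0562·396) = 39.248/44.555 = 0.88088 g/L.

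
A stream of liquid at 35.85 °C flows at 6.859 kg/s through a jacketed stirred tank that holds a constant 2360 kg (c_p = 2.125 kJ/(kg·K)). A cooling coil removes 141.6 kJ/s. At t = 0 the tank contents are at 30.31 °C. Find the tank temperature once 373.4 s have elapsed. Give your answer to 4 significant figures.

M c_p dT/dt = ṁ c_p (T_in − T) − Q̇.
τ = M/ṁ = 344.073 s; T_ss = T_in − Q̇/(ṁ c_p) = 35.85 − 141.6/(6.859·2.125) = 26.1350 °C.
T approaches T_ss exponentially: T(t) = T_ss + (T₀ − T_ss) e^(−t/τ).
T(373.4) = 26.1350 + (4.17502)·e^(−373.4/344.073) = 26.1350 + (4.17502)·0.337823 = 27.5454 °C.

27.55 °C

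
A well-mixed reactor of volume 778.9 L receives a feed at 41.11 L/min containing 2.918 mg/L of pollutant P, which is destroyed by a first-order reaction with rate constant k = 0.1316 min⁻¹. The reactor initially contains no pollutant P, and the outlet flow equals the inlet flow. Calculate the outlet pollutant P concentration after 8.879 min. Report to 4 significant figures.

0.6728 mg/L

V dC/dt = Q(C_in − C) − k V C.
This is linear with rate a = Q/V + k = 0.184380 min⁻¹.
C_ss = Q C_in/(Q + kV) = 0.835292 mg/L; C(t) = C_ss + (C₀ − C_ss) e^(−a t).
C(8.879) = 0.835292 + (-0.835292)·e^(−0.184380·8.879) = 0.835292 + (-0.835292)·0.194542 = 0.672792 mg/L.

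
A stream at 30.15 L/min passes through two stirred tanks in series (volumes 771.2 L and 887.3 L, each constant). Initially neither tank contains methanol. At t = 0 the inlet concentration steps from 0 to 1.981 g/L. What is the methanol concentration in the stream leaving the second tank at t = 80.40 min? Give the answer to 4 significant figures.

Each tank obeys Vᵢ dCᵢ/dt = Q(Cᵢ₋₁ − Cᵢ), so τᵢ = Vᵢ/Q.
τ₁ = 771.2/30.15 = 25.5788 min; τ₂ = 887.3/30.15 = 29.4295 min.
Tank 1: C₁ = C_in(1 − e^(−t/τ₁)). Tank 2 (τ₁ ≠ τ₂): C₂ = C_in[1 − (τ₁ e^(−t/τ₁) − τ₂ e^(−t/τ₂))/(τ₁ − τ₂)].
At t = 80.40: e^(−t/τ₁) = 0.0431432, e^(−t/τ₂) = 0.0650922.
C₂ = 1.981·[1 − (25.5788·0.0431432 − 29.4295·0.0650922)/(-3.85075)] = 1.981·0.789110 = 1.56323 g/L.

1.563 g/L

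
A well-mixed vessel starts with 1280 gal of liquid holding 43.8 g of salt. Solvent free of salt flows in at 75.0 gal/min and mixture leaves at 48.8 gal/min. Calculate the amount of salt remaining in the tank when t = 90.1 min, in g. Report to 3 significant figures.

Let m(t) be the amount of salt. Volume: V(t) = V₀ + (Q_in − Q_out) t = 1280 + 26.200 t; V(90.1) = 3640.6 gal.
Species balance (pure solvent in): dm/dt = −Q_out · m/V(t).
dm/m = −Q_out dt/(V₀ + 26.200 t); integrating gives ln(m/m₀) = −(Q_out/(Q_in−Q_out)) ln(V/V₀).
m = m₀ (V₀/V)^(Q_out/(Q_in−Q_out)) = 43.8 × (1280/3640.6)^(1.8626) = 6.2506 g.

6.25 g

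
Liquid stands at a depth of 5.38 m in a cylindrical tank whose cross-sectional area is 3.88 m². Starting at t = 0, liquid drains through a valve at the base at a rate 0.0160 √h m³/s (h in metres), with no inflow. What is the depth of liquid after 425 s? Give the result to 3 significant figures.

2.08 m

A dh/dt = −Q_out = −0.0160 √h.
∫ h^(−1/2) dh = −(0.0160/A) ∫ dt, giving 2√h = 2√h₀ − (0.0160/A) t.
√h = √5.38 − 0.0160·425/(2·3.88) = 2.3195 − 0.87629 = 1.4432.
h = 1.4432² = 2.0828 m.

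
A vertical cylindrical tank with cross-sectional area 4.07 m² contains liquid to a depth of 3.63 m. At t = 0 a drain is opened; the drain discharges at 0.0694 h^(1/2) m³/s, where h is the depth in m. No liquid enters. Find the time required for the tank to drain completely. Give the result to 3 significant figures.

223 s

Accumulation of liquid (constant cross-section A): A dh/dt = −0.0694 √h.
∫ h^(−1/2) dh = −(0.0694/A) ∫ dt, giving 2√h = 2√h₀ − (0.0694/A) t.
Tank is empty when √h = 0: t_empty = 2A√h₀/0.0694.
t_empty = 2·4.07·√3.63/0.0694 = 8.1400·1.9053/0.0694 = 223.47 s.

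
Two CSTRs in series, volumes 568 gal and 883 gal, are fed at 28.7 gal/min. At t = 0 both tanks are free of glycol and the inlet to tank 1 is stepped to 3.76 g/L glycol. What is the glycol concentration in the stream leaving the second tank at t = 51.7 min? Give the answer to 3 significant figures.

Time constants: τᵢ = Vᵢ/Q for each well-mixed tank.
τ₁ = 568/28.7 = 19.791 min; τ₂ = 883/28.7 = 30.767 min.
Solving the cascade with C₁(0)=C₂(0)=0 gives C₂(t) = C_in[1 − (τ₁ e^(−t/τ₁) − τ₂ e^(−t/τ₂))/(τ₁ − τ₂)].
At t = 51.7: e^(−t/τ₁) = 0.073365, e^(−t/τ₂) = 0.18630.
C₂ = 3.76·[1 − (19.791·0.073365 − 30.767·0.18630)/(-10.976)] = 3.76·0.61006 = 2.2938 g/L.

2.29 g/L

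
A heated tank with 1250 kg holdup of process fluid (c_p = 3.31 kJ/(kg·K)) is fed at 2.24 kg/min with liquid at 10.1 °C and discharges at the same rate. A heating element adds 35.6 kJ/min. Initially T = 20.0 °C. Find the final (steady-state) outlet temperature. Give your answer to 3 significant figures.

M c_p dT/dt = ṁ c_p (T_in − T) + Q̇.
At steady state dT/dt = 0 ⇒ T_ss = T_in + Q̇/(ṁ c_p) = 10.1 + 35.6/(2.24·3.31) = 14.901 °C.

14.9 °C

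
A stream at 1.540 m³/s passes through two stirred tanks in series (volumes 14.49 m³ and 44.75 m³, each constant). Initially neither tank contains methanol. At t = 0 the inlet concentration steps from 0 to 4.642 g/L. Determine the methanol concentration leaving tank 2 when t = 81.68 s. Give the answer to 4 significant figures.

4.229 g/L

Species balance on tank i: dCᵢ/dt = (Cᵢ₋₁ − Cᵢ)/τᵢ with τᵢ = Vᵢ/Q.
τ₁ = 14.49/1.540 = 9.40909 s; τ₂ = 44.75/1.540 = 29.0584 s.
Tank 1: C₁ = C_in(1 − e^(−t/τ₁)). Tank 2 (τ₁ ≠ τ₂): C₂ = C_in[1 − (τ₁ e^(−t/τ₁) − τ₂ e^(−t/τ₂))/(τ₁ − τ₂)].
At t = 81.68: e^(−t/τ₁) = 0.000169787, e^(−t/τ₂) = 0.0601516.
C₂ = 4.642·[1 − (9.40909·0.000169787 − 29.0584·0.0601516)/(-19.6494)] = 4.642·0.911126 = 4.22945 g/L.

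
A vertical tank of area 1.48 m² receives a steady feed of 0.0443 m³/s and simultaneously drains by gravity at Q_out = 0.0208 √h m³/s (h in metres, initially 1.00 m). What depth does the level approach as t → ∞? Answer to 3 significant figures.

4.54 m

Level balance: A dh/dt = 0.0443 − 0.0208 √h. Setting dh/dt = 0:
Q_in = 0.0208 √h_ss ⇒ √h_ss = 0.0443/0.0208 = 2.1298.
h_ss = 2.1298² = 4.5361 m. (Since h₀ = 1.00 m < h_ss, the level will rise toward this value.)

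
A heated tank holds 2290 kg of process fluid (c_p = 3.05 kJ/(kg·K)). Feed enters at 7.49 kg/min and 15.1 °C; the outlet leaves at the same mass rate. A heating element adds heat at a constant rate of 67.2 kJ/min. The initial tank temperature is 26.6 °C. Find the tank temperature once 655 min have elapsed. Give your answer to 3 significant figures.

19.0 °C

Heat balance on the well-mixed liquid: M c_p dT/dt = ṁ c_p (T_in − T) + 67.2.
τ = M/ṁ = 305.74 min; T_ss = T_in + Q̇/(ṁ c_p) = 15.1 + 67.2/(7.49·3.05) = 18.042 °C.
This is linear first-order; T(t) = T_ss + (T₀ − T_ss) e^(−t/τ).
T(655) = 18.042 + (8.5584)·e^(−655/305.74) = 18.042 + (8.5584)·0.11738 = 19.046 °C.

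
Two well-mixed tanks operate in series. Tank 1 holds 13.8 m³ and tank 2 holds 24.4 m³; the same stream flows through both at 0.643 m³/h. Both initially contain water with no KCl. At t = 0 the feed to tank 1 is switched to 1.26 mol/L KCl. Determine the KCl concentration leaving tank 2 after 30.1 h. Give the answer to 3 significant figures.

Species balance on tank i: dCᵢ/dt = (Cᵢ₋₁ − Cᵢ)/τᵢ with τᵢ = Vᵢ/Q.
τ₁ = 13.8/0.643 = 21.462 h; τ₂ = 24.4/0.643 = 37.947 h.
Tank 1: C₁ = C_in(1 − e^(−t/τ₁)). Tank 2 (τ₁ ≠ τ₂): C₂ = C_in[1 − (τ₁ e^(−t/τ₁) − τ₂ e^(−t/τ₂))/(τ₁ − τ₂)].
At t = 30.1: e^(−t/τ₁) = 0.24598, e^(−t/τ₂) = 0.45239.
C₂ = 1.26·[1 − (21.462·0.24598 − 37.947·0.45239)/(-16.485)] = 1.26·0.27889 = 0.35140 mol/L.

0.351 mol/L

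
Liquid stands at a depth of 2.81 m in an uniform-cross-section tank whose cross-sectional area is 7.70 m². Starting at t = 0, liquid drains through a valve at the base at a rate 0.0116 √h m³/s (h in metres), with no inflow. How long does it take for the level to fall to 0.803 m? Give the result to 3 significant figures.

A dh/dt = −Q_out = −0.0116 √h.
∫ h^(−1/2) dh = −(0.0116/A) ∫ dt, giving 2√h = 2√h₀ − (0.0116/A) t.
t = 2A(√h₀ − √h)/0.0116 = 2·7.70·(√2.81 − √0.803)/0.0116
  = 15.400 × (1.6763 − 0.89610) / 0.0116 = 1035.8 s.

1040 s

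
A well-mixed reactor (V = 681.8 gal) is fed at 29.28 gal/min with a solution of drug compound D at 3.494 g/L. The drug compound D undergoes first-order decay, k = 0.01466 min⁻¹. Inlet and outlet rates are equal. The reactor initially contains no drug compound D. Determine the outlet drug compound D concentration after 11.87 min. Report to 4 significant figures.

V dC/dt = Q(C_in − C) − k V C.
dC/dt = (Q/V) C_in − (Q/V + k) C; effective rate a = Q/V + k = 0.0429451 + 0.01466 = 0.0576051 min⁻¹.
C_ss = Q C_in/(Q + kV) = 2.60481 g/L; C(t) = C_ss + (C₀ − C_ss) e^(−a t).
C(11.87) = 2.60481 + (-2.60481)·e^(−0.0576051·11.87) = 2.60481 + (-2.60481)·0.504709 = 1.29014 g/L.

1.290 g/L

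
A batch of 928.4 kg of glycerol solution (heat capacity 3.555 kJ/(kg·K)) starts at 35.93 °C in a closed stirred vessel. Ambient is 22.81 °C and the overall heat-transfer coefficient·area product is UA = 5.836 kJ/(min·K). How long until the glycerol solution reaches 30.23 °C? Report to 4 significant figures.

M c_p dT/dt = −UA(T − T_amb).
τ = M c_p/UA = 565.535 min; T_ss = T_amb = 22.8100 °C.
T(t) = T_ss + (T₀ − T_ss)e^(−t/τ); set T = 30.23:
t = −τ ln[(T − T_ss)/(T₀ − T_ss)] = −565.535 · ln(0.565549) = 322.332 min.

322.3 min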